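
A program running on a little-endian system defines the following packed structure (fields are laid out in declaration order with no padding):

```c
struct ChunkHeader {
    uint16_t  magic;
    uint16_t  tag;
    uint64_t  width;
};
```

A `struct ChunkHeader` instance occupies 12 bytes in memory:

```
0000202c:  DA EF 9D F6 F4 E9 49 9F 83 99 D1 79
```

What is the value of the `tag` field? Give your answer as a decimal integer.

`tag` follows `magic` (2 bytes), so it starts at byte offset 2 and occupies 2 bytes.
Bytes at offsets 2..3: 9D F6.
Little-endian stores the least-significant byte at the lowest address.
Reassemble most-significant byte first: F6 9D → 0xF69D.
0xF69D = 63133.

63133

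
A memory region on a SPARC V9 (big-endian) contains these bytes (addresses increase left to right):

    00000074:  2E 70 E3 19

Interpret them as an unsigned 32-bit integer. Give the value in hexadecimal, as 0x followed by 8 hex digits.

Big-endian stores the most-significant byte at the lowest address.
The bytes are already most-significant first: 0x2E70E319.

0x2E70E319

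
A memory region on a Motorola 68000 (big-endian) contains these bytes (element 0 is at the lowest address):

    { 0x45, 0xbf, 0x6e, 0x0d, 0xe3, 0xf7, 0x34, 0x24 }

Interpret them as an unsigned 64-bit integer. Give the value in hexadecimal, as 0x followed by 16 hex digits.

Big-endian: lowest address holds the most-significant byte.
The bytes are already most-significant first: 0x45BF6E0DE3F73424.

0x45BF6E0DE3F73424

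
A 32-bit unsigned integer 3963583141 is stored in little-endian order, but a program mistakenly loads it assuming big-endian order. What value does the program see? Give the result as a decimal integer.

3963583141 in 32-bit hexadecimal is 0xEC3F7AA5.
Stored little-endian, the bytes at ascending addresses are A5 7A 3F EC.
Read back as big-endian, the last byte is least significant, giving 0xA57A3FEC.
0xA57A3FEC = 2776252396.

2776252396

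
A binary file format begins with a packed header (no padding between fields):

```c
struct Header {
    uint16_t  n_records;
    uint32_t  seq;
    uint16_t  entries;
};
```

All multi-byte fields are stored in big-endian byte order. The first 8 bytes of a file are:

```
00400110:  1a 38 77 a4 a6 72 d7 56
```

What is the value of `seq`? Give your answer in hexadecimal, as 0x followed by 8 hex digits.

0x77A4A672

`seq` follows `n_records` (2 bytes), so it starts at byte offset 2 and occupies 4 bytes.
Bytes at offsets 2..5: 77 A4 A6 72.
Big-endian stores the most-significant byte at the lowest address.
The bytes are already most-significant first: 0x77A4A672.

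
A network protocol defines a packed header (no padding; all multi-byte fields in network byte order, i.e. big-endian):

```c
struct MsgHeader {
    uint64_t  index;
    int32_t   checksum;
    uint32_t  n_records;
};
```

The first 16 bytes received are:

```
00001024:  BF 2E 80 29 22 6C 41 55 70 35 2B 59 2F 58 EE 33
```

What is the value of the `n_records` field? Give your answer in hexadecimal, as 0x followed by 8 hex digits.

`n_records` follows `index` (8 B), `checksum` (4 B), so it starts at offset 8 + 4 = 12 and occupies 4 bytes.
Bytes at offsets 12..15: 2F 58 EE 33.
Big-endian stores the most-significant byte at the lowest address.
The bytes are already most-significant first: 0x2F58EE33.

0x2F58EE33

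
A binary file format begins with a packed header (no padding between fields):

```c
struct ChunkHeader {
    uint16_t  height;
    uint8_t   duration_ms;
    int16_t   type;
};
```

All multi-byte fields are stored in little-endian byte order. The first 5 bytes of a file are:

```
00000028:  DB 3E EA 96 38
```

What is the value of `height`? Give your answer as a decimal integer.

16091

`height` is the first field, at byte offset 0, occupying 2 bytes.
Bytes at offsets 0..1: DB 3E.
Little-endian: lowest address holds the least-significant byte.
Reassemble most-significant byte first: 3E DB → 0x3EDB.
0x3EDB = 16091.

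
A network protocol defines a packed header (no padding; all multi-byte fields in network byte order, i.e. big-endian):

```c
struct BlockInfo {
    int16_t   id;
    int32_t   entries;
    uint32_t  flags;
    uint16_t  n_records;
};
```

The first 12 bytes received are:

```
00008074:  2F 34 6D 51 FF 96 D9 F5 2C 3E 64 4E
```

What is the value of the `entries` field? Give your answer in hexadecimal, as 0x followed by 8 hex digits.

`entries` follows `id` (2 bytes), so it starts at byte offset 2 and occupies 4 bytes.
Bytes at offsets 2..5: 6D 51 FF 96.
Big-endian stores the most-significant byte at the lowest address.
The bytes are already most-significant first: 0x6D51FF96.

0x6D51FF96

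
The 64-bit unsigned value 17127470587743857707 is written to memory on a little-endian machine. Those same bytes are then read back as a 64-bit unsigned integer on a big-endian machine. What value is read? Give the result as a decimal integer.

17127470587743857707 in 64-bit hexadecimal is 0xEDB0FFC11B6C6C2B.
Stored little-endian, the bytes at ascending addresses are 2B 6C 6C 1B C1 FF B0 ED.
Read back as big-endian, the last byte is least significant, giving 0x2B6C6C1BC1FFB0ED.
0x2B6C6C1BC1FFB0ED = 3128994707590328557.

3128994707590328557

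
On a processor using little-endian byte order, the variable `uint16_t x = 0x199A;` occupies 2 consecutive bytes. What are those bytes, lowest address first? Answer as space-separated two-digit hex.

Split into bytes (most-significant first): 19 9A.
Little-endian: lowest address holds the least-significant byte.
So at ascending addresses the bytes are 9A 19.

9A 19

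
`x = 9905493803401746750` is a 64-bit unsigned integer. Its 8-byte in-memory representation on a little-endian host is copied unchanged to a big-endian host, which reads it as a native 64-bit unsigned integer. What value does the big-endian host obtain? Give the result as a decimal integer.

9905493803401746750 in 64-bit hexadecimal is 0x89776221F498193E.
Stored little-endian, the bytes at ascending addresses are 3E 19 98 F4 21 62 77 89.
Read back as big-endian, the last byte is least significant, giving 0x3E1998F421627789.
0x3E1998F421627789 = 4474775879068841865.

4474775879068841865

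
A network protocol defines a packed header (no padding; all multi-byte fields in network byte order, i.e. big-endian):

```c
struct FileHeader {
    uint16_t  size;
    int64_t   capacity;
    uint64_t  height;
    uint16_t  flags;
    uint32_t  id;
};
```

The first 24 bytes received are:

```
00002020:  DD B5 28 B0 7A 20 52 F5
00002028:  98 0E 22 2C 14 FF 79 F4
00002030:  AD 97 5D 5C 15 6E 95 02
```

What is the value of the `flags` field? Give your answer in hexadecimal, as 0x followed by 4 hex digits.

0x5D5C

`flags` follows `size` (2 B), `capacity` (8 B), `height` (8 B), so it starts at offset 2 + 8 + 8 = 18 and occupies 2 bytes.
Bytes at offsets 18..19: 5D 5C.
Big-endian: lowest address holds the most-significant byte.
The bytes are already most-significant first: 0x5D5C.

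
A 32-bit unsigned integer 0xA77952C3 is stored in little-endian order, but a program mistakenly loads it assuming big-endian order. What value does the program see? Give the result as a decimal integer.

Stored little-endian, the bytes at ascending addresses are C3 52 79 A7.
Read back as big-endian, the last byte is least significant, giving 0xC35279A7.
0xC35279A7 = 3276962215.

3276962215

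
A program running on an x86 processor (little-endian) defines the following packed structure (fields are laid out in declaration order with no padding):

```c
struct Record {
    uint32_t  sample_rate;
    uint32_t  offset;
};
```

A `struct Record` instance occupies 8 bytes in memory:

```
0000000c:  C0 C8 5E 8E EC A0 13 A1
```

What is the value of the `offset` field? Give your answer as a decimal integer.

`offset` follows `sample_rate` (4 bytes), so it starts at byte offset 4 and occupies 4 bytes.
Bytes at offsets 4..7: EC A0 13 A1.
Little-endian: lowest address holds the least-significant byte.
Reassemble most-significant byte first: A1 13 A0 EC → 0xA113A0EC.
0xA113A0EC = 2702418156.

2702418156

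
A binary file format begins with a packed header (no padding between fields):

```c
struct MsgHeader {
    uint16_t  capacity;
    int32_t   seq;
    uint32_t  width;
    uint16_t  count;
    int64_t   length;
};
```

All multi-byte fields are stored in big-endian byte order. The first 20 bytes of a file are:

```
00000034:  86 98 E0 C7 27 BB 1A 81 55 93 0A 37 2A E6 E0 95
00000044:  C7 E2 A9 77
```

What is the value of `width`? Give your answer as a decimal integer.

`width` follows `capacity` (2 B), `seq` (4 B), so it starts at offset 2 + 4 = 6 and occupies 4 bytes.
Bytes at offsets 6..9: 1A 81 55 93.
Big-endian: lowest address holds the most-significant byte.
The bytes are already most-significant first: 0x1A815593.
0x1A815593 = 444683667.

444683667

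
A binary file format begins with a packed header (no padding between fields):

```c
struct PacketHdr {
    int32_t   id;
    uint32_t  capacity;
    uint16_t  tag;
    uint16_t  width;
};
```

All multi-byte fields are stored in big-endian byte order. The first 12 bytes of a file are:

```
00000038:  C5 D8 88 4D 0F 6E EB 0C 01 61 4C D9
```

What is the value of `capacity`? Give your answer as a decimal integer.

258927372

`capacity` follows `id` (4 bytes), so it starts at byte offset 4 and occupies 4 bytes.
Bytes at offsets 4..7: 0F 6E EB 0C.
Big-endian: lowest address holds the most-significant byte.
The bytes are already most-significant first: 0x0F6EEB0C.
0x0F6EEB0C = 258927372.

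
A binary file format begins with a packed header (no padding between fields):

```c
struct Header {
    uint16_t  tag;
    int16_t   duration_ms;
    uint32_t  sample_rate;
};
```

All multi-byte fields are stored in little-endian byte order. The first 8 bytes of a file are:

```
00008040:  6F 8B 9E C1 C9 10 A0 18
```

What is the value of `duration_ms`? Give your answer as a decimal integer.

`duration_ms` follows `tag` (2 bytes), so it starts at byte offset 2 and occupies 2 bytes.
Bytes at offsets 2..3: 9E C1.
Little-endian stores the least-significant byte at the lowest address.
Reassemble most-significant byte first: C1 9E → 0xC19E.
Top bit is set, so as a signed 16-bit value this is 0xC19E − 2^16 = -15970.

-15970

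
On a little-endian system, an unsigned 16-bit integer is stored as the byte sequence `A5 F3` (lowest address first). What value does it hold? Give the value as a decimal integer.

Little-endian: lowest address holds the least-significant byte.
Reassemble most-significant byte first: F3 A5 → 0xF3A5.
0xF3A5 = 62373.

62373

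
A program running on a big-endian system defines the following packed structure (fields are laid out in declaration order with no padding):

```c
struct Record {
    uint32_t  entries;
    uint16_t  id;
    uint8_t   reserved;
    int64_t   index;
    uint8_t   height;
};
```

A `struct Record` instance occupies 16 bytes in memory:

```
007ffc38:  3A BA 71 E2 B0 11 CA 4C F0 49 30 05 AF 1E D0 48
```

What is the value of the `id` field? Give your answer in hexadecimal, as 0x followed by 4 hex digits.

`id` follows `entries` (4 bytes), so it starts at byte offset 4 and occupies 2 bytes.
Bytes at offsets 4..5: B0 11.
Big-endian stores the most-significant byte at the lowest address.
The bytes are already most-significant first: 0xB011.

0xB011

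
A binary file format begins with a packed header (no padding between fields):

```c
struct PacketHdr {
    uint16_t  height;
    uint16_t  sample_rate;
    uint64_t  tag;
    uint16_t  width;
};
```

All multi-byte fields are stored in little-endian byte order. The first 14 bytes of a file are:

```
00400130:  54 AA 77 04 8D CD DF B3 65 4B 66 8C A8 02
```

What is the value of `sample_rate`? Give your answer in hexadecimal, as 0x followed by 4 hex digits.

`sample_rate` follows `height` (2 bytes), so it starts at byte offset 2 and occupies 2 bytes.
Bytes at offsets 2..3: 77 04.
Little-endian stores the least-significant byte at the lowest address.
Reassemble most-significant byte first: 04 77 → 0x0477.

0x0477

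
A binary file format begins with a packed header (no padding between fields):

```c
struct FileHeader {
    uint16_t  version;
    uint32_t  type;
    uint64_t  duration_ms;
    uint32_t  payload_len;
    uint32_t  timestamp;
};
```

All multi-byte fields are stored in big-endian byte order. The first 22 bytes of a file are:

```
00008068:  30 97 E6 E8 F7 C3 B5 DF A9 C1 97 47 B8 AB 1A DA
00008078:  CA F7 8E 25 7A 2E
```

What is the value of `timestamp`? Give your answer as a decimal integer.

2384820782

`timestamp` follows `version` (2 B), `type` (4 B), `duration_ms` (8 B), `payload_len` (4 B), so it starts at offset 2 + 4 + 8 + 4 = 18 and occupies 4 bytes.
Bytes at offsets 18..21: 8E 25 7A 2E.
In big-endian order the high byte comes first in memory.
The bytes are already most-significant first: 0x8E257A2E.
0x8E257A2E = 2384820782.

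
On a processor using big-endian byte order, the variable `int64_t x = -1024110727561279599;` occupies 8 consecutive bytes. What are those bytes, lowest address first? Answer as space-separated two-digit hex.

F1 C9 A0 B8 21 0B 07 91

Two's complement of -1024110727561279599 in 64 bits: 1024110727561279599 = 0x0E365F47DEF4F86F; invert → 0xF1C9A0B8210B0790; add 1 → 0xF1C9A0B8210B0791.
Split into bytes (most-significant first): F1 C9 A0 B8 21 0B 07 91.
Big-endian stores the most-significant byte at the lowest address.
So the memory order matches the most-significant-first order: F1 C9 A0 B8 21 0B 07 91.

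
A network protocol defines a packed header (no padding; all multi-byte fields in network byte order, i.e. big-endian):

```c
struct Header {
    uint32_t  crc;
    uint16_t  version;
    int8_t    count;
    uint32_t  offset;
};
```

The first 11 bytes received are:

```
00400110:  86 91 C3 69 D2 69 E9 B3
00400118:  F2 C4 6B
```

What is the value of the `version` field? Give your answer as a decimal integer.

`version` follows `crc` (4 bytes), so it starts at byte offset 4 and occupies 2 bytes.
Bytes at offsets 4..5: D2 69.
Big-endian stores the most-significant byte at the lowest address.
The bytes are already most-significant first: 0xD269.
0xD269 = 53865.

53865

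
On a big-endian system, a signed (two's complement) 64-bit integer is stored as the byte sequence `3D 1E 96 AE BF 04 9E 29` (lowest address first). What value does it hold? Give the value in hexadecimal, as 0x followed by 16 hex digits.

In big-endian order the high byte comes first in memory.
The bytes are already most-significant first: 0x3D1E96AEBF049E29.

0x3D1E96AEBF049E29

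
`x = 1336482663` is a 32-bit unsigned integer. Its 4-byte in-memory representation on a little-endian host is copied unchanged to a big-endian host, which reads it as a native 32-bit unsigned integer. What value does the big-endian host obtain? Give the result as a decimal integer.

1729866063

1336482663 in 32-bit hexadecimal is 0x4FA91B67.
Stored little-endian, the bytes at ascending addresses are 67 1B A9 4F.
Read back as big-endian, the last byte is least significant, giving 0x671BA94F.
0x671BA94F = 1729866063.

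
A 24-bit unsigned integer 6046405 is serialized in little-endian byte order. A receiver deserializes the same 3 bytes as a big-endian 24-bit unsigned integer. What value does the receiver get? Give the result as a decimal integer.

6046405 in 24-bit hexadecimal is 0x5C42C5.
Stored little-endian, the bytes at ascending addresses are C5 42 5C.
Read back as big-endian, the last byte is least significant, giving 0xC5425C.
0xC5425C = 12927580.

12927580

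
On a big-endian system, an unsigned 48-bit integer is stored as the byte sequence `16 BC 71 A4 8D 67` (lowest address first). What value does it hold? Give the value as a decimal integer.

24998616272231

Big-endian stores the most-significant byte at the lowest address.
The bytes are already most-significant first: 0x16BC71A48D67.
0x16BC71A48D67 = 24998616272231.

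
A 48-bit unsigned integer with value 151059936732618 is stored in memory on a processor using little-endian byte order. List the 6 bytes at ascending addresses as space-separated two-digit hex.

CA 65 DE 61 63 89

151059936732618 in hexadecimal, padded to 48 bits, is 0x896361DE65CA.
Split into bytes (most-significant first): 89 63 61 DE 65 CA.
In little-endian order the low byte comes first in memory.
So at ascending addresses the bytes are CA 65 DE 61 63 89.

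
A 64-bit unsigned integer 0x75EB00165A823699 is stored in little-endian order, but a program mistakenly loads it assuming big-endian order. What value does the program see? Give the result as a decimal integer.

11040154859973176181

Stored little-endian, the bytes at ascending addresses are 99 36 82 5A 16 00 EB 75.
Read back as big-endian, the last byte is least significant, giving 0x9936825A1600EB75.
0x9936825A1600EB75 = 11040154859973176181.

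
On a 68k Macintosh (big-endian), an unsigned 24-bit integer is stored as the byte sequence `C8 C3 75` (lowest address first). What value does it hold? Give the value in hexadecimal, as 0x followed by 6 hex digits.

0xC8C375

In big-endian order the high byte comes first in memory.
The bytes are already most-significant first: 0xC8C375.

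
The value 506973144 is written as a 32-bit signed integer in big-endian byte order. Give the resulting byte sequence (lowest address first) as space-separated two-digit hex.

506973144 in hexadecimal, padded to 32 bits, is 0x1E37CBD8.
Split into bytes (most-significant first): 1E 37 CB D8.
In big-endian order the high byte comes first in memory.
So the memory order matches the most-significant-first order: 1E 37 CB D8.

1E 37 CB D8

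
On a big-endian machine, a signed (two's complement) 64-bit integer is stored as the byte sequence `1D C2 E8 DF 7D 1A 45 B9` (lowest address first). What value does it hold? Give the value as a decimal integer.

2144532419156002233

Big-endian stores the most-significant byte at the lowest address.
The bytes are already most-significant first: 0x1DC2E8DF7D1A45B9.
0x1DC2E8DF7D1A45B9 = 2144532419156002233.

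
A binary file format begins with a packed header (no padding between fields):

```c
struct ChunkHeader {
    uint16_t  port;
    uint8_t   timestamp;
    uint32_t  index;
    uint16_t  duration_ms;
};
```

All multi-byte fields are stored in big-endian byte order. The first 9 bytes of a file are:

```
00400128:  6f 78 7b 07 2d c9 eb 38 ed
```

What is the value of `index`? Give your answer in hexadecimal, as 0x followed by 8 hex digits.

`index` follows `port` (2 B), `timestamp` (1 B), so it starts at offset 2 + 1 = 3 and occupies 4 bytes.
Bytes at offsets 3..6: 07 2D C9 EB.
Big-endian stores the most-significant byte at the lowest address.
The bytes are already most-significant first: 0x072DC9EB.

0x072DC9EB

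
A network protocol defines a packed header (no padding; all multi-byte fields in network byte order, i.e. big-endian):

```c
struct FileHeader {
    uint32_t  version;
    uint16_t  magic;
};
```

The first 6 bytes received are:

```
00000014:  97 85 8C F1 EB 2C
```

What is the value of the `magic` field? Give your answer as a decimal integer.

60204

`magic` follows `version` (4 bytes), so it starts at byte offset 4 and occupies 2 bytes.
Bytes at offsets 4..5: EB 2C.
Big-endian stores the most-significant byte at the lowest address.
The bytes are already most-significant first: 0xEB2C.
0xEB2C = 60204.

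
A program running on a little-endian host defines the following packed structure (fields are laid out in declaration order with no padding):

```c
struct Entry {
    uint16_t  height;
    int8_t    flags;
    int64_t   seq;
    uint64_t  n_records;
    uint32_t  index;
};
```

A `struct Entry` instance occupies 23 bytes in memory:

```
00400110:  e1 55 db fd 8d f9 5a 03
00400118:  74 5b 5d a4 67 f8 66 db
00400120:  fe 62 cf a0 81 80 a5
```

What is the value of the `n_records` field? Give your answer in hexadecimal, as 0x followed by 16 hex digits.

0xCF62FEDB66F867A4

`n_records` follows `height` (2 B), `flags` (1 B), `seq` (8 B), so it starts at offset 2 + 1 + 8 = 11 and occupies 8 bytes.
Bytes at offsets 11..18: A4 67 F8 66 DB FE 62 CF.
Little-endian stores the least-significant byte at the lowest address.
Reassemble most-significant byte first: CF 62 FE DB 66 F8 67 A4 → 0xCF62FEDB66F867A4.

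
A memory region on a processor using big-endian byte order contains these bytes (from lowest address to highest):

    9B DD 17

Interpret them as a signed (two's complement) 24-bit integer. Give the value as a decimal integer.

-6562537

Big-endian: lowest address holds the most-significant byte.
The bytes are already most-significant first: 0x9BDD17.
Top bit is set, so as a signed 24-bit value this is 0x9BDD17 − 2^24 = -6562537.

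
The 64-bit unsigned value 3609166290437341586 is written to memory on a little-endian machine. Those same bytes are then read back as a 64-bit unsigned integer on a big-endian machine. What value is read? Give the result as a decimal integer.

10520924901363488306

3609166290437341586 in 64-bit hexadecimal is 0x3216559E74D50192.
Stored little-endian, the bytes at ascending addresses are 92 01 D5 74 9E 55 16 32.
Read back as big-endian, the last byte is least significant, giving 0x9201D5749E551632.
0x9201D5749E551632 = 10520924901363488306.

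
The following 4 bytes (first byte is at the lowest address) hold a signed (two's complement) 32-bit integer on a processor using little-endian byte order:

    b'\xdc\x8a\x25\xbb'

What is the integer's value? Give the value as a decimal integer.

In little-endian order the low byte comes first in memory.
Reassemble most-significant byte first: BB 25 8A DC → 0xBB258ADC.
Top bit is set, so as a signed 32-bit value this is 0xBB258ADC − 2^32 = -1155167524.

-1155167524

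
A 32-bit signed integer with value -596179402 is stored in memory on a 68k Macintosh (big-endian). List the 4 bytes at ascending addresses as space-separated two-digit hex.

DC 77 06 36

Two's complement of -596179402 in 32 bits: 596179402 = 0x2388F9CA; invert → 0xDC770635; add 1 → 0xDC770636.
Split into bytes (most-significant first): DC 77 06 36.
In big-endian order the high byte comes first in memory.
So the memory order matches the most-significant-first order: DC 77 06 36.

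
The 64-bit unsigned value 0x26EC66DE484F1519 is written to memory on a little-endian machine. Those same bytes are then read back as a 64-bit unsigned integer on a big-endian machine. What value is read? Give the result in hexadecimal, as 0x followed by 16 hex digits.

0x19154F48DE66EC26

Stored little-endian, the bytes at ascending addresses are 19 15 4F 48 DE 66 EC 26.
Read back as big-endian, the last byte is least significant, giving 0x19154F48DE66EC26.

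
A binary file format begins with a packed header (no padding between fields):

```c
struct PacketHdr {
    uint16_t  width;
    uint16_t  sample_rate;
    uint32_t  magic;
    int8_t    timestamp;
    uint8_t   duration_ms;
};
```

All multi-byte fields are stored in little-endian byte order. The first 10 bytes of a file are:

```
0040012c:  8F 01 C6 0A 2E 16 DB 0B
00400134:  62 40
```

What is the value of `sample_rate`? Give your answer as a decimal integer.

2758

`sample_rate` follows `width` (2 bytes), so it starts at byte offset 2 and occupies 2 bytes.
Bytes at offsets 2..3: C6 0A.
Little-endian stores the least-significant byte at the lowest address.
Reassemble most-significant byte first: 0A C6 → 0x0AC6.
0x0AC6 = 2758.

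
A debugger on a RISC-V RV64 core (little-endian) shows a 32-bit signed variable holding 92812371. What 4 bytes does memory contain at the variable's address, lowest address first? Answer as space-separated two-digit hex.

92812371 in hexadecimal, padded to 32 bits, is 0x05883453.
Split into bytes (most-significant first): 05 88 34 53.
Little-endian: lowest address holds the least-significant byte.
So at ascending addresses the bytes are 53 34 88 05.

53 34 88 05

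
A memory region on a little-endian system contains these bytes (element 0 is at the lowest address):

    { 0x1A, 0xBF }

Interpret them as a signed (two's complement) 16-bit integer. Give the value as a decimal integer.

In little-endian order the low byte comes first in memory.
Reassemble most-significant byte first: BF 1A → 0xBF1A.
Top bit is set, so as a signed 16-bit value this is 0xBF1A − 2^16 = -16614.

-16614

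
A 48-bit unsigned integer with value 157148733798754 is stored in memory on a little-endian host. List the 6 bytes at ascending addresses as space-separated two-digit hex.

62 79 74 0A ED 8E

157148733798754 in hexadecimal, padded to 48 bits, is 0x8EED0A747962.
Split into bytes (most-significant first): 8E ED 0A 74 79 62.
Little-endian stores the least-significant byte at the lowest address.
So at ascending addresses the bytes are 62 79 74 0A ED 8E.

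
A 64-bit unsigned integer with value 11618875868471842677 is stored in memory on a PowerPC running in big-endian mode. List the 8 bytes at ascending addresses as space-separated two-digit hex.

A1 3E 8A 0A FD 9F 57 75

11618875868471842677 in hexadecimal, padded to 64 bits, is 0xA13E8A0AFD9F5775.
Split into bytes (most-significant first): A1 3E 8A 0A FD 9F 57 75.
In big-endian order the high byte comes first in memory.
So the memory order matches the most-significant-first order: A1 3E 8A 0A FD 9F 57 75.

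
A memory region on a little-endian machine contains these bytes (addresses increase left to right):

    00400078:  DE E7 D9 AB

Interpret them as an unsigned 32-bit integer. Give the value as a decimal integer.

Little-endian stores the least-significant byte at the lowest address.
Reassemble most-significant byte first: AB D9 E7 DE → 0xABD9E7DE.
0xABD9E7DE = 2883184606.

2883184606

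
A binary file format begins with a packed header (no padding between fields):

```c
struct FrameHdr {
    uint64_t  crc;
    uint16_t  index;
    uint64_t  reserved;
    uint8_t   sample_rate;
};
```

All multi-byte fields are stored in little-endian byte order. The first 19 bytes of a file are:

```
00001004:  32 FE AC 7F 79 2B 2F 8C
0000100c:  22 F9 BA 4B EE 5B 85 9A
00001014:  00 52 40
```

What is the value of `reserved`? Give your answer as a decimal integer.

5908892608673762234

`reserved` follows `crc` (8 B), `index` (2 B), so it starts at offset 8 + 2 = 10 and occupies 8 bytes.
Bytes at offsets 10..17: BA 4B EE 5B 85 9A 00 52.
Little-endian stores the least-significant byte at the lowest address.
Reassemble most-significant byte first: 52 00 9A 85 5B EE 4B BA → 0x52009A855BEE4BBA.
0x52009A855BEE4BBA = 5908892608673762234.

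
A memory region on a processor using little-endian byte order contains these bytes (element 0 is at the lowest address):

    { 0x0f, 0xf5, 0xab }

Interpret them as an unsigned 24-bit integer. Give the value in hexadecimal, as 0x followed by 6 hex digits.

0xABF50F

Little-endian: lowest address holds the least-significant byte.
Reassemble most-significant byte first: AB F5 0F → 0xABF50F.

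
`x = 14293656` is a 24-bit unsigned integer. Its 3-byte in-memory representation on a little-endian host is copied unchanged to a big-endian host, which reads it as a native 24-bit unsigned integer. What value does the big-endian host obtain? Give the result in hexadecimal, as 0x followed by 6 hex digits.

14293656 in 24-bit hexadecimal is 0xDA1A98.
Stored little-endian, the bytes at ascending addresses are 98 1A DA.
Read back as big-endian, the last byte is least significant, giving 0x981ADA.

0x981ADA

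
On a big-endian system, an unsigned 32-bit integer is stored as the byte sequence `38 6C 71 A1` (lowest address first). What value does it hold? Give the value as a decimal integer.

946631073

In big-endian order the high byte comes first in memory.
The bytes are already most-significant first: 0x386C71A1.
0x386C71A1 = 946631073.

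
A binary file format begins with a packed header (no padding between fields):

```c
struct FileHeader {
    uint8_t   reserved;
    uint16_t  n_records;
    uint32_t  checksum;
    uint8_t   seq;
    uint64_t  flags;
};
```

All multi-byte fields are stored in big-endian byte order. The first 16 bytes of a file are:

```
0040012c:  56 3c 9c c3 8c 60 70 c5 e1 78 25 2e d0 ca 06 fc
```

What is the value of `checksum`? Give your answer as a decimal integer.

`checksum` follows `reserved` (1 B), `n_records` (2 B), so it starts at offset 1 + 2 = 3 and occupies 4 bytes.
Bytes at offsets 3..6: C3 8C 60 70.
Big-endian: lowest address holds the most-significant byte.
The bytes are already most-significant first: 0xC38C6070.
0xC38C6070 = 3280756848.

3280756848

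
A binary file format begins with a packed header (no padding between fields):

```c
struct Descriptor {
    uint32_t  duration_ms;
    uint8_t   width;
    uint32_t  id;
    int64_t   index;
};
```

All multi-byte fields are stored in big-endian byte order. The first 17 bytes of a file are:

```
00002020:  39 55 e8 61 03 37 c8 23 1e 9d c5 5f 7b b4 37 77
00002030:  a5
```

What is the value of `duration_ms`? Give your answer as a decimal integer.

961931361

`duration_ms` is the first field, at byte offset 0, occupying 4 bytes.
Bytes at offsets 0..3: 39 55 E8 61.
Big-endian: lowest address holds the most-significant byte.
The bytes are already most-significant first: 0x3955E861.
0x3955E861 = 961931361.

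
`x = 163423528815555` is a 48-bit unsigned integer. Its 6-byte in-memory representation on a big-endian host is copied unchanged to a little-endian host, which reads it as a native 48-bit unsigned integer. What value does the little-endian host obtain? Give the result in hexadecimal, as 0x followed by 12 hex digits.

163423528815555 in 48-bit hexadecimal is 0x94A201620BC3.
Stored big-endian, the bytes at ascending addresses are 94 A2 01 62 0B C3.
Read back as little-endian, the first byte is least significant, giving 0xC30B6201A294.

0xC30B6201A294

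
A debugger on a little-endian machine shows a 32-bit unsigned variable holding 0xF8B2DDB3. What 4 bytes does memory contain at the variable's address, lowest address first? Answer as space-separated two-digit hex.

B3 DD B2 F8

Split into bytes (most-significant first): F8 B2 DD B3.
Little-endian: lowest address holds the least-significant byte.
So at ascending addresses the bytes are B3 DD B2 F8.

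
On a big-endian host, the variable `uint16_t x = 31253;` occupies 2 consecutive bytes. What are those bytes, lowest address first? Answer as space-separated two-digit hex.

7A 15

31253 in hexadecimal, padded to 16 bits, is 0x7A15.
Split into bytes (most-significant first): 7A 15.
Big-endian: lowest address holds the most-significant byte.
So the memory order matches the most-significant-first order: 7A 15.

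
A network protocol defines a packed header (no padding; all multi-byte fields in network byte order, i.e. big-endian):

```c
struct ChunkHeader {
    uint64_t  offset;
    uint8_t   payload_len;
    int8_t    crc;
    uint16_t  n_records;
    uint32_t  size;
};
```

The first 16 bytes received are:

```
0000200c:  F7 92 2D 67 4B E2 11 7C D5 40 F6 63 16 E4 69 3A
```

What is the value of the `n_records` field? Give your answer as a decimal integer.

63075

`n_records` follows `offset` (8 B), `payload_len` (1 B), `crc` (1 B), so it starts at offset 8 + 1 + 1 = 10 and occupies 2 bytes.
Bytes at offsets 10..11: F6 63.
Big-endian stores the most-significant byte at the lowest address.
The bytes are already most-significant first: 0xF663.
0xF663 = 63075.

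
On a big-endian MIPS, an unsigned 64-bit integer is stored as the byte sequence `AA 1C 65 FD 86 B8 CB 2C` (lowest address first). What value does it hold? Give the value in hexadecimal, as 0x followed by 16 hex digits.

Big-endian: lowest address holds the most-significant byte.
The bytes are already most-significant first: 0xAA1C65FD86B8CB2C.

0xAA1C65FD86B8CB2C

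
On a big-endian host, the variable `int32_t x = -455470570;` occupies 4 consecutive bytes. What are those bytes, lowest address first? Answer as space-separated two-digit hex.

Two's complement of -455470570 in 32 bits: 455470570 = 0x1B25EDEA; invert → 0xE4DA1215; add 1 → 0xE4DA1216.
Split into bytes (most-significant first): E4 DA 12 16.
In big-endian order the high byte comes first in memory.
So the memory order matches the most-significant-first order: E4 DA 12 16.

E4 DA 12 16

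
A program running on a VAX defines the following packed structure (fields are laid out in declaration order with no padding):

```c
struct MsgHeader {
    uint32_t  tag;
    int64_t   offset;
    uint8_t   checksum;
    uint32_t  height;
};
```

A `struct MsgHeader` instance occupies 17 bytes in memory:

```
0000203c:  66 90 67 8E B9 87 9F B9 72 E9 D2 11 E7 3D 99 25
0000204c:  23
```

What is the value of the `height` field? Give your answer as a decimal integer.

589666621

`height` follows `tag` (4 B), `offset` (8 B), `checksum` (1 B), so it starts at offset 4 + 8 + 1 = 13 and occupies 4 bytes.
Bytes at offsets 13..16: 3D 99 25 23.
In little-endian order the low byte comes first in memory.
Reassemble most-significant byte first: 23 25 99 3D → 0x2325993D.
0x2325993D = 589666621.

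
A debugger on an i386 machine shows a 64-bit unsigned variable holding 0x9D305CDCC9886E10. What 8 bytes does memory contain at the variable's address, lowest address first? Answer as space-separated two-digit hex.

10 6E 88 C9 DC 5C 30 9D

Split into bytes (most-significant first): 9D 30 5C DC C9 88 6E 10.
In little-endian order the low byte comes first in memory.
So at ascending addresses the bytes are 10 6E 88 C9 DC 5C 30 9D.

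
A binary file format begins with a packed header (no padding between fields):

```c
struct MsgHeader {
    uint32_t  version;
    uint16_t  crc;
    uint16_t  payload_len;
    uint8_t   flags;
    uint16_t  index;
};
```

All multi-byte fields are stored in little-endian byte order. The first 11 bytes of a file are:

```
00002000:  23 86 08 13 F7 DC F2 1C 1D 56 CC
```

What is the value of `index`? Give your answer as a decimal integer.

52310

`index` follows `version` (4 B), `crc` (2 B), `payload_len` (2 B), `flags` (1 B), so it starts at offset 4 + 2 + 2 + 1 = 9 and occupies 2 bytes.
Bytes at offsets 9..10: 56 CC.
Little-endian stores the least-significant byte at the lowest address.
Reassemble most-significant byte first: CC 56 → 0xCC56.
0xCC56 = 52310.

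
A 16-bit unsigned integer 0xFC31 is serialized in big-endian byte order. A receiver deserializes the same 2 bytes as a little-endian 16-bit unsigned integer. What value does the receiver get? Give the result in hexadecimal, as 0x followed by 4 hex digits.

Stored big-endian, the bytes at ascending addresses are FC 31.
Read back as little-endian, the first byte is least significant, giving 0x31FC.

0x31FC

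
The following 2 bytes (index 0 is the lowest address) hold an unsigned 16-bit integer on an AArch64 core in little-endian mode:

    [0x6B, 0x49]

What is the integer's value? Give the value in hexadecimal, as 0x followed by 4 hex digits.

0x496B

Little-endian: lowest address holds the least-significant byte.
Reassemble most-significant byte first: 49 6B → 0x496B.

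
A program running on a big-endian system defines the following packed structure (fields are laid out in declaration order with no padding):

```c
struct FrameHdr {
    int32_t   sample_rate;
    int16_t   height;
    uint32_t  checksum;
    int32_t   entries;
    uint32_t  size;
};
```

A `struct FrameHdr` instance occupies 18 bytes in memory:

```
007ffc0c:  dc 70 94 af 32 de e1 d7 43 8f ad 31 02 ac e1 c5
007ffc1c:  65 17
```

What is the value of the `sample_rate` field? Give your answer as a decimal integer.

`sample_rate` is the first field, at byte offset 0, occupying 4 bytes.
Bytes at offsets 0..3: DC 70 94 AF.
Big-endian: lowest address holds the most-significant byte.
The bytes are already most-significant first: 0xDC7094AF.
Top bit is set, so as a signed 32-bit value this is 0xDC7094AF − 2^32 = -596601681.

-596601681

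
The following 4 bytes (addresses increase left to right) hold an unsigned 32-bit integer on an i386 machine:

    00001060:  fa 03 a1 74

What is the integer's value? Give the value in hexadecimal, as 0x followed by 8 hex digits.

0x74A103FA

In little-endian order the low byte comes first in memory.
Reassemble most-significant byte first: 74 A1 03 FA → 0x74A103FA.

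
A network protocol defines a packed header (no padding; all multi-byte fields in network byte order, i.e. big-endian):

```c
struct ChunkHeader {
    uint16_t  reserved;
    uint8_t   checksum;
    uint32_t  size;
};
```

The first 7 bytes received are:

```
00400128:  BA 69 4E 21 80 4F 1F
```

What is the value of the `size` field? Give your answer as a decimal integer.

562056991

`size` follows `reserved` (2 B), `checksum` (1 B), so it starts at offset 2 + 1 = 3 and occupies 4 bytes.
Bytes at offsets 3..6: 21 80 4F 1F.
In big-endian order the high byte comes first in memory.
The bytes are already most-significant first: 0x21804F1F.
0x21804F1F = 562056991.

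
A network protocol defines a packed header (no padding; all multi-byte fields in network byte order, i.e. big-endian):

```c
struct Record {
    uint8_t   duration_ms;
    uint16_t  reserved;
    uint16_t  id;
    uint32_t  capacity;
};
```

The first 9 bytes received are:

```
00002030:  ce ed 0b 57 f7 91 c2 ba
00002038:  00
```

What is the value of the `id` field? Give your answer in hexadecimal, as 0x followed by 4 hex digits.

`id` follows `duration_ms` (1 B), `reserved` (2 B), so it starts at offset 1 + 2 = 3 and occupies 2 bytes.
Bytes at offsets 3..4: 57 F7.
In big-endian order the high byte comes first in memory.
The bytes are already most-significant first: 0x57F7.

0x57F7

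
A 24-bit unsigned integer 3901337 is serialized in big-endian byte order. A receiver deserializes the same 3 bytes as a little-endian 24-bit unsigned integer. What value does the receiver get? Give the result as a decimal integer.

10061627

3901337 in 24-bit hexadecimal is 0x3B8799.
Stored big-endian, the bytes at ascending addresses are 3B 87 99.
Read back as little-endian, the first byte is least significant, giving 0x99873B.
0x99873B = 10061627.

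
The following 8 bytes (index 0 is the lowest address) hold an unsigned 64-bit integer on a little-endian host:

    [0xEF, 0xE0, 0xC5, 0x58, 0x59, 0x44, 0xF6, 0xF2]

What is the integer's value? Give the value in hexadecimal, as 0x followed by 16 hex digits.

0xF2F6445958C5E0EF

In little-endian order the low byte comes first in memory.
Reassemble most-significant byte first: F2 F6 44 59 58 C5 E0 EF → 0xF2F6445958C5E0EF.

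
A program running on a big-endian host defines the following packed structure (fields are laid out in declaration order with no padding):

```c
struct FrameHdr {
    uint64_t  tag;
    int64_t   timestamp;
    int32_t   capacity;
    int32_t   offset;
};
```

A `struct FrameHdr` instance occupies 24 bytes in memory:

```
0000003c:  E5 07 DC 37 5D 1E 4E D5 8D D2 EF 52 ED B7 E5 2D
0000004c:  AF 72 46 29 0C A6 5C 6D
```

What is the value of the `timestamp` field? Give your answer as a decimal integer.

-8227250429797866195

`timestamp` follows `tag` (8 bytes), so it starts at byte offset 8 and occupies 8 bytes.
Bytes at offsets 8..15: 8D D2 EF 52 ED B7 E5 2D.
In big-endian order the high byte comes first in memory.
The bytes are already most-significant first: 0x8DD2EF52EDB7E52D.
Top bit is set, so as a signed 64-bit value this is 0x8DD2EF52EDB7E52D − 2^64 = -8227250429797866195.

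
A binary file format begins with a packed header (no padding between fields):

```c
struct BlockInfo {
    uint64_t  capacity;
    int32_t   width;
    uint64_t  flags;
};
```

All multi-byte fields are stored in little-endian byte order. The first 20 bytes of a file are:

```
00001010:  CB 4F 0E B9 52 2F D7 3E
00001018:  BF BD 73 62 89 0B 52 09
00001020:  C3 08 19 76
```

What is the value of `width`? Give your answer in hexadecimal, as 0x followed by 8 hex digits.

0x6273BDBF

`width` follows `capacity` (8 bytes), so it starts at byte offset 8 and occupies 4 bytes.
Bytes at offsets 8..11: BF BD 73 62.
Little-endian: lowest address holds the least-significant byte.
Reassemble most-significant byte first: 62 73 BD BF → 0x6273BDBF.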